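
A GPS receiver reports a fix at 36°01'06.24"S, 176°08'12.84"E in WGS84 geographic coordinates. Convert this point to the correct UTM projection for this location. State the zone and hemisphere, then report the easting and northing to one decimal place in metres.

Longitude 176.1369° lies in the 6° band [174°, 180°), giving zone 60; latitude is south of the equator, so 60S.
Zone 60 central meridian λ₀ = 6×60 − 183 = 177°; Δλ = -0.8631°.
Transverse Mercator on WGS84 with k₀ = 0.9996 gives E = 422228.008 m, N = 6013666.237 m.

Zone 60S: E 422228.0 m, N 6013666.2 m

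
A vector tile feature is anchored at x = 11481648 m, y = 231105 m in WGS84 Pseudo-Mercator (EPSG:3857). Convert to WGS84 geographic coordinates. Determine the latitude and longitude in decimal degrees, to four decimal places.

R = 6378137 m. λ = x/R = 103.14139885°.
φ = 2·arctan(exp(y/R)) − 90° = 2·arctan(1.03690) − 90° = 2.07559741°.

lat 2.0756°, lon 103.1414°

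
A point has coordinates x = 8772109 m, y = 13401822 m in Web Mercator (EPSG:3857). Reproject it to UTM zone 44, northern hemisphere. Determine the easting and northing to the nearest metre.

Web Mercator inverse (R = 6378137 m) → φ = 76.05379914°, λ = 78.80119589°.
UTM 44N forward: E = 440857.5002 m, N = 8442290.002 m.

E 440858 m, N 8442290 m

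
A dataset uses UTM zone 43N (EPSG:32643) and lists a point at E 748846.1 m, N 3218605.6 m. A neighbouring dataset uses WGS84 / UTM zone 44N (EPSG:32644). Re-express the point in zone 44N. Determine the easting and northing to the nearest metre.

UTM 43N → geographic: φ = 29.07149968°, λ = 77.55620040°.
UTM 44N (λ₀ = 81°) forward: E = 164697.937 m, N = 3220807.291 m.

E 164698 m, N 3220807 m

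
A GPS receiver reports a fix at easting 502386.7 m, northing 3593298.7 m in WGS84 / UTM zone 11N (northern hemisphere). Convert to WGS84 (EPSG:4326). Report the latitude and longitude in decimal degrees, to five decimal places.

lat 32.47690°, lon -116.97460°

Zone 11N: λ₀ = -117°, k₀ = 0.9996, false easting 500000 m.
Meridian distance M = (N − FN)/k₀ = 3594736.6 m.
Inverse transverse Mercator on WGS84 gives φ = 32.47689965°, λ = -116.97459962°.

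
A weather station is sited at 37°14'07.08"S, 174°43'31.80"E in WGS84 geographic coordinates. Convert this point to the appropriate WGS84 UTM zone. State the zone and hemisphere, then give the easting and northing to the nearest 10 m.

Zone 60S: E 298230 m, N 5876600 m

Longitude 174.7255° lies in the 6° band [174°, 180°), giving zone 60; latitude is south of the equator, so 60S.
Zone 60 central meridian λ₀ = 6×60 − 183 = 177°; Δλ = -2.2745°.
Transverse Mercator on WGS84 with k₀ = 0.9996 gives E = 298234.929 m, N = 5876600.534 m.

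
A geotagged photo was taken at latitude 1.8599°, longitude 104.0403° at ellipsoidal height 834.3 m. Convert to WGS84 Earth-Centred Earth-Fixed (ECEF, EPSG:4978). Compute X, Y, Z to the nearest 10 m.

WGS84: a = 6378137 m, e² = 0.006694380; N(φ) = a/√(1−e²sin²φ) = 6378159.488 m.
X = (N+h)·cosφ·cosλ = -1546756.091 m; Y = (N+h)·cosφ·sinλ = 6185163.218 m; Z = (N(1−e²)+h)·sinφ = 205648.782 m.

X -1546760 m, Y 6185160 m, Z 205650 m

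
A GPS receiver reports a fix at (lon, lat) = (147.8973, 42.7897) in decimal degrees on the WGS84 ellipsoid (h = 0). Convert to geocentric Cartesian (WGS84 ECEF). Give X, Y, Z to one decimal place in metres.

X -3971067.4 m, Y 2491306.6 m, Z 4310386.4 m

WGS84: a = 6378137 m, e² = 0.006694380; N(φ) = a/√(1−e²sin²φ) = 6388011.545 m.
X = (N+h)·cosφ·cosλ = -3971067.353 m; Y = (N+h)·cosφ·sinλ = 2491306.632 m; Z = (N(1−e²)+h)·sinφ = 4310386.400 m.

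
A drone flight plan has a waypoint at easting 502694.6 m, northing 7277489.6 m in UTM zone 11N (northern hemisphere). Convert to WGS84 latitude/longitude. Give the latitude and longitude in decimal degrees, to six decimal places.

lat 65.619400°, lon -116.941501°

Zone 11N: λ₀ = -117°, k₀ = 0.9996, false easting 500000 m.
Meridian distance M = (N − FN)/k₀ = 7280401.8 m.
Inverse transverse Mercator on WGS84 gives φ = 65.61939997°, λ = -116.94150052°.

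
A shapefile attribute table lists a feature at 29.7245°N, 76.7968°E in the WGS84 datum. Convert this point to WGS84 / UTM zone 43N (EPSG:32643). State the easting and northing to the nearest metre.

Zone 43 central meridian λ₀ = 6×43 − 183 = 75°; Δλ = +1.7968°.
Transverse Mercator on WGS84 with k₀ = 0.9996 gives E = 673788.458 m, N = 3289609.781 m.

E 673788 m, N 3289610 m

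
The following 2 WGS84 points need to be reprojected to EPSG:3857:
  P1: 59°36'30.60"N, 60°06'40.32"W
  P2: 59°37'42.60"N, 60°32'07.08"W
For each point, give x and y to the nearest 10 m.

Web Mercator: x = R·λ, y = R·ln tan(π/4+φ/2), R = 6378137 m.
P1 (59.6085°, -60.1112°) → (-6691548.175, 8313085.816) m.
P2 (59.6285°, -60.5353°) → (-6738758.771, 8317487.925) m.

P1: x -6691550 m, y 8313090 m; P2: x -6738760 m, y 8317490 m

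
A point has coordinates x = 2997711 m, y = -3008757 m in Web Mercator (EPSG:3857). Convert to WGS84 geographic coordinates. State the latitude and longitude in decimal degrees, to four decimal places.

R = 6378137 m. λ = x/R = 26.92889609°.
φ = 2·arctan(exp(y/R)) − 90° = 2·arctan(0.62392) − 90° = -26.07809853°.

lat -26.0781°, lon 26.9289°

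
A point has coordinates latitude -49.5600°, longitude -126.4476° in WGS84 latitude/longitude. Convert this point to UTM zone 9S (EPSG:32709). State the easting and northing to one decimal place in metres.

E 684577.4 m, N 4507158.7 m

Zone 9 central meridian λ₀ = 6×9 − 183 = -129°; Δλ = +2.5524°.
Transverse Mercator on WGS84 with k₀ = 0.9996 gives E = 684577.426 m, N = 4507158.666 m.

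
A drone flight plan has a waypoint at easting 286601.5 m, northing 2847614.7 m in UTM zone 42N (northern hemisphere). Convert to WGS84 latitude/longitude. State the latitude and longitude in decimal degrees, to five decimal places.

Zone 42N: λ₀ = 69°, k₀ = 0.9996, false easting 500000 m.
Meridian distance M = (N − FN)/k₀ = 2848754.2 m.
Inverse transverse Mercator on WGS84 gives φ = 25.73100010°, λ = 66.87279970°.

lat 25.73100°, lon 66.87280°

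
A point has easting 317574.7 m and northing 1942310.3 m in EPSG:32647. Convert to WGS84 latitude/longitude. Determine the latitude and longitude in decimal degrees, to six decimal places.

Zone 47N: λ₀ = 99°, k₀ = 0.9996, false easting 500000 m.
Meridian distance M = (N − FN)/k₀ = 1943087.5 m.
Inverse transverse Mercator on WGS84 gives φ = 17.55979972°, λ = 97.28120026°.

lat 17.559800°, lon 97.281200°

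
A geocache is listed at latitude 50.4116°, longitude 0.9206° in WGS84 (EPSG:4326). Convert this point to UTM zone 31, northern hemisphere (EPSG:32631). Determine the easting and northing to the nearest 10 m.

Zone 31 central meridian λ₀ = 6×31 − 183 = 3°; Δλ = -2.0794°.
Transverse Mercator on WGS84 with k₀ = 0.9996 gives E = 352257.713 m, N = 5586462.377 m.

E 352260 m, N 5586460 m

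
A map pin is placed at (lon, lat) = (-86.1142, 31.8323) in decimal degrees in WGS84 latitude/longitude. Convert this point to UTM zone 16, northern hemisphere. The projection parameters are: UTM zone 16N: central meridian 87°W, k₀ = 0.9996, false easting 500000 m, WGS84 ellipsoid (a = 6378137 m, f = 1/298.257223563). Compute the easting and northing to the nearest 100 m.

Zone 16 central meridian λ₀ = 6×16 − 183 = -87°; Δλ = +0.8858°.
Transverse Mercator on WGS84 with k₀ = 0.9996 gives E = 583821.965 m, N = 3522189.427 m.

E 583800 m, N 3522200 m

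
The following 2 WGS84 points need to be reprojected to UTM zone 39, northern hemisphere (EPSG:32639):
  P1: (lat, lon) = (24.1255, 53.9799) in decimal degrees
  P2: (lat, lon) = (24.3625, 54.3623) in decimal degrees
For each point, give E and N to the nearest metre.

UTM zone 39N: λ₀ = 51°, k₀ = 0.9996.
P1 (24.1255°, 53.9799°) → (802885.731, 2671342.583) m.
P2 (24.3625°, 54.3623°) → (841148.441, 2698493.621) m.

P1: E 802886 m, N 2671343 m; P2: E 841148 m, N 2698494 m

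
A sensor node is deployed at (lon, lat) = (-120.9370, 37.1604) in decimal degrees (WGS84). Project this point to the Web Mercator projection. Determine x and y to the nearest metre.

x -13462645 m, y 4461488 m

Web Mercator is spherical with R = a = 6378137 m.
x = R·λ = 6378137 × -2.110748837 = -13462645.258 m.
y = R·ln tan(π/4 + φ/2) = 6378137 × 0.699497067 = 4461488.124 m.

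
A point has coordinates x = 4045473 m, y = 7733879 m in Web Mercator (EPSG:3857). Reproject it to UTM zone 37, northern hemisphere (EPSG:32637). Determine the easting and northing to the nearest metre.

Web Mercator inverse (R = 6378137 m) → φ = 56.87139879°, λ = 36.34110227°.
UTM 37N forward: E = 337944.280 m, N = 6306220.670 m.

E 337944 m, N 6306221 m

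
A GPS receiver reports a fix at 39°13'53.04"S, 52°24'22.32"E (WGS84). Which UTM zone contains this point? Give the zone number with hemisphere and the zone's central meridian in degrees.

Zone 39S, central meridian 51°

UTM zone = ⌊(λ + 180)/6⌋ + 1; 52.4062° ∈ [48°, 54°) → zone 39.
Hemisphere: S (φ < 0).
Central meridian λ₀ = 6×39 − 183 = 51°.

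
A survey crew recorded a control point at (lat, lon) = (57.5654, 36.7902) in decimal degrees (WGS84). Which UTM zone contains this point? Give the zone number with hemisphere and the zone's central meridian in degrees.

UTM zone = ⌊(λ + 180)/6⌋ + 1; 36.7902° ∈ [36°, 42°) → zone 37.
Hemisphere: N (φ ≥ 0).
Central meridian λ₀ = 6×37 − 183 = 39°.

Zone 37N, central meridian 39°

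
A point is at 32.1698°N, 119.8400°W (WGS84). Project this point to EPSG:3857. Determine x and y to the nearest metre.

Web Mercator is spherical with R = a = 6378137 m.
x = R·λ = 6378137 × -2.091602576 = -13340527.777 m.
y = R·ln tan(π/4 + φ/2) = 6378137 × 0.593530715 = 3785620.212 m.

x -13340528 m, y 3785620 m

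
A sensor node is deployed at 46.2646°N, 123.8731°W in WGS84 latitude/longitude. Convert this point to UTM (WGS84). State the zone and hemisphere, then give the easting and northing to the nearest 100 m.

Zone 10N: E 432700 m, N 5123800 m

Longitude -123.8731° lies in the 6° band [-126°, -120°), giving zone 10; latitude is north of the equator, so 10N.
Zone 10 central meridian λ₀ = 6×10 − 183 = -123°; Δλ = -0.8731°.
Transverse Mercator on WGS84 with k₀ = 0.9996 gives E = 432716.943 m, N = 5123817.471 m.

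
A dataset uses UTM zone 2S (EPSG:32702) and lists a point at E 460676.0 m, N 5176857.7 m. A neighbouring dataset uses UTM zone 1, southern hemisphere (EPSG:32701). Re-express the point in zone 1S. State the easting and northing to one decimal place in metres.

E 945294.6 m, N 5162186.0 m

UTM 2S → geographic: φ = -43.56020040°, λ = -171.48690004°.
UTM 1S (λ₀ = -177°) forward: E = 945294.647 m, N = 5162186.011 m.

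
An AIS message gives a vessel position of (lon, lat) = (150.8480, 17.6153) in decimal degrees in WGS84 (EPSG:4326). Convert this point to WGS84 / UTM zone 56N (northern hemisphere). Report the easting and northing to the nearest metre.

Zone 56 central meridian λ₀ = 6×56 − 183 = 153°; Δλ = -2.1520°.
Transverse Mercator on WGS84 with k₀ = 0.9996 gives E = 271650.609 m, N = 1948922.860 m.

E 271651 m, N 1948923 m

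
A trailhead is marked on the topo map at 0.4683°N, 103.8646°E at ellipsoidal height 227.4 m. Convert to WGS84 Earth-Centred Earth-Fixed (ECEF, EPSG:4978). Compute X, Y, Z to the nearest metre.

X -1528386 m, Y 6192324 m, Z 51783 m

WGS84: a = 6378137 m, e² = 0.006694380; N(φ) = a/√(1−e²sin²φ) = 6378138.426 m.
X = (N+h)·cosφ·cosλ = -1528385.542 m; Y = (N+h)·cosφ·sinλ = 6192323.512 m; Z = (N(1−e²)+h)·sinφ = 51783.227 m.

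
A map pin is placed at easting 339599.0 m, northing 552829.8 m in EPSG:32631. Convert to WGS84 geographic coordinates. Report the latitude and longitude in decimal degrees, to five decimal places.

Zone 31N: λ₀ = 3°, k₀ = 0.9996, false easting 500000 m.
Meridian distance M = (N − FN)/k₀ = 553051.0 m.
Inverse transverse Mercator on WGS84 gives φ = 4.99990024°, λ = 1.55319995°.

lat 4.99990°, lon 1.55320°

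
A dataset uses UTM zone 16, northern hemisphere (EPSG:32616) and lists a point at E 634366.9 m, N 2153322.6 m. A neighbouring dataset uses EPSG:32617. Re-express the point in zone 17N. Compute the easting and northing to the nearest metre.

E 4213 m, N 2159639 m

UTM 16N → geographic: φ = 19.46990018°, λ = -85.71980035°.
UTM 17N (λ₀ = -81°) forward: E = 4213.412 m, N = 2159639.437 m.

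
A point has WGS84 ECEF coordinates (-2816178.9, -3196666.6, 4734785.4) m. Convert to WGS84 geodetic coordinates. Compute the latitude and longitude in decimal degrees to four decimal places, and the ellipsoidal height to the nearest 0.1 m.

λ = atan2(Y, X) = -131.37919999°; p = √(X²+Y²) = 4260227.8 m.
Bowring's method on WGS84 (a = 6378137 m, b = 6356752.314 m) gives φ = 48.21120027°, h = 2987.503 m.

lat 48.2112°, lon -131.3792°, h 2987.5 m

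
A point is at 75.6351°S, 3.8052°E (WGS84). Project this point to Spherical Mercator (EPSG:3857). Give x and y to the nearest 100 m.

Web Mercator is spherical with R = a = 6378137 m.
x = R·λ = 6378137 × 0.066413269 = 423592.926 m.
y = R·ln tan(π/4 + φ/2) = 6378137 × -2.071328963 = -13211219.899 m.

x 423600 m, y -13211200 m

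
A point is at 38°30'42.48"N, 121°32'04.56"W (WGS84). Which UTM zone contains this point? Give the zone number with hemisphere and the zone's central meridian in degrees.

Zone 10N, central meridian -123°

UTM zone = ⌊(λ + 180)/6⌋ + 1; -121.5346° ∈ [-126°, -120°) → zone 10.
Hemisphere: N (φ ≥ 0).
Central meridian λ₀ = 6×10 − 183 = -123°.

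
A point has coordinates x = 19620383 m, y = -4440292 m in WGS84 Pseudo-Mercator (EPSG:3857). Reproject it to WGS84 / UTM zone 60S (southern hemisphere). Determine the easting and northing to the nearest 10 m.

Web Mercator inverse (R = 6378137 m) → φ = -37.00850255°, λ = 176.25289929°.
UTM 60S forward: E = 433532.796 m, N = 5903923.559 m.

E 433530 m, N 5903920 m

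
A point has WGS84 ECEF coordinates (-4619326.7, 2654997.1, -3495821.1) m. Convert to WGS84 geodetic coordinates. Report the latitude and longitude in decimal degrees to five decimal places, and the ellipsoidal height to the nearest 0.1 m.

lat -33.44670°, lon 150.11150°, h 758.3 m

λ = atan2(Y, X) = 150.11149979°; p = √(X²+Y²) = 5327962.9 m.
Bowring's method on WGS84 (a = 6378137 m, b = 6356752.314 m) gives φ = -33.44670004°, h = 758.3495 m.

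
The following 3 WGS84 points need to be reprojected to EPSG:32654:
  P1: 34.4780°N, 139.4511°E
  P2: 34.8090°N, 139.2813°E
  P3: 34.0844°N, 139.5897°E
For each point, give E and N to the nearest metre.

P1: E 357762 m, N 3816246 m; P2: E 342794 m, N 3853208 m; P3: E 369886 m, N 3772412 m

UTM zone 54N: λ₀ = 141°, k₀ = 0.9996.
P1 (34.4780°, 139.4511°) → (357762.336, 3816246.250) m.
P2 (34.8090°, 139.2813°) → (342793.941, 3853208.426) m.
P3 (34.0844°, 139.5897°) → (369885.874, 3772411.667) m.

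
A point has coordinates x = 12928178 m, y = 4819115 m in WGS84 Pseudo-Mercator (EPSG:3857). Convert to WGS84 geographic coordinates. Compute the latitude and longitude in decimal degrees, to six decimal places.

lat 39.676998°, lon 116.135799°

R = 6378137 m. λ = x/R = 116.13579893°.
φ = 2·arctan(exp(y/R)) − 90° = 2·arctan(2.12882) − 90° = 39.67699848°.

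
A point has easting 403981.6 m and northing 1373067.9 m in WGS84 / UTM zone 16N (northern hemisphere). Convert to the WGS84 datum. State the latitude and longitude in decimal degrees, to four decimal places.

Zone 16N: λ₀ = -87°, k₀ = 0.9996, false easting 500000 m.
Meridian distance M = (N − FN)/k₀ = 1373617.3 m.
Inverse transverse Mercator on WGS84 gives φ = 12.41920042°, λ = -87.88339961°.

lat 12.4192°, lon -87.8834°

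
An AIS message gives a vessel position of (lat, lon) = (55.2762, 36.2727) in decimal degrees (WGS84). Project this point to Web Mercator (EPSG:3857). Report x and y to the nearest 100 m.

Web Mercator is spherical with R = a = 6378137 m.
x = R·λ = 6378137 × 0.633078044 = 4037858.494 m.
y = R·ln tan(π/4 + φ/2) = 6378137 × 1.162668109 = 7415656.484 m.

x 4037900 m, y 7415700 m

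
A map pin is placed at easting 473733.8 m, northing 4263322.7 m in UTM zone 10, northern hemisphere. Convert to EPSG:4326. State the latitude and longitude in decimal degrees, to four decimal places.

Zone 10N: λ₀ = -123°, k₀ = 0.9996, false easting 500000 m.
Meridian distance M = (N − FN)/k₀ = 4265028.7 m.
Inverse transverse Mercator on WGS84 gives φ = 38.51790044°, λ = -123.30129951°.

lat 38.5179°, lon -123.3013°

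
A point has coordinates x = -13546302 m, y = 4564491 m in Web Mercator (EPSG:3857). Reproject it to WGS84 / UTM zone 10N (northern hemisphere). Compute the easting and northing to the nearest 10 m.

E 615310 m, N 4194890 m

Web Mercator inverse (R = 6378137 m) → φ = 37.89420295°, λ = -121.68850130°.
UTM 10N forward: E = 615313.806 m, N = 4194887.410 m.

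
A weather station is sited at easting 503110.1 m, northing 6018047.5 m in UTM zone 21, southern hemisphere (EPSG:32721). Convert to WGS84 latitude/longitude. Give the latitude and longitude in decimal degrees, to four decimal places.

Zone 21S: λ₀ = -57°, k₀ = 0.9996, false easting 500000 m, false northing 10000000 m.
Meridian distance M = (N − FN)/k₀ = -3983545.9 m.
Inverse transverse Mercator on WGS84 gives φ = -35.98199961°, λ = -56.96550011°.

lat -35.9820°, lon -56.9655°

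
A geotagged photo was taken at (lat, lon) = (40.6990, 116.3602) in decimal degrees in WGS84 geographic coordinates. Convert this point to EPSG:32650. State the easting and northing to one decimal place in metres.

Zone 50 central meridian λ₀ = 6×50 − 183 = 117°; Δλ = -0.6398°.
Transverse Mercator on WGS84 with k₀ = 0.9996 gives E = 445947.629 m, N = 4505540.879 m.

E 445947.6 m, N 4505540.9 m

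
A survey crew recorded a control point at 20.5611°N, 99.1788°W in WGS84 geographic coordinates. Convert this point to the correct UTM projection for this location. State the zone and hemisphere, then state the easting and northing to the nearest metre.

Zone 14N: E 481364 m, N 2273585 m

Longitude -99.1788° lies in the 6° band [-102°, -96°), giving zone 14; latitude is north of the equator, so 14N.
Zone 14 central meridian λ₀ = 6×14 − 183 = -99°; Δλ = -0.1788°.
Transverse Mercator on WGS84 with k₀ = 0.9996 gives E = 481363.727 m, N = 2273584.829 m.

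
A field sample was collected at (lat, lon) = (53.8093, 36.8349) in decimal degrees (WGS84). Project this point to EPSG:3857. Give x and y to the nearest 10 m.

Web Mercator is spherical with R = a = 6378137 m.
x = R·λ = 6378137 × 0.642890285 = 4100442.311 m.
y = R·ln tan(π/4 + φ/2) = 6378137 × 1.118527621 = 7134122.404 m.

x 4100440 m, y 7134120 m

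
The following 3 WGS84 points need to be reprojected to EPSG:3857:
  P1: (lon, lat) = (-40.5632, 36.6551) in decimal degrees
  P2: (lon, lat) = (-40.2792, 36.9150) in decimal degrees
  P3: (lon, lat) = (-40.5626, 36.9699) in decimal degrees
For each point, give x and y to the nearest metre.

P1: x -4515475 m, y 4391141 m; P2: x -4483860 m, y 4427265 m; P3: x -4515408 m, y 4434912 m

Web Mercator: x = R·λ, y = R·ln tan(π/4+φ/2), R = 6378137 m.
P1 (36.6551°, -40.5632°) → (-4515474.769, 4391140.594) m.
P2 (36.9150°, -40.2792°) → (-4483860.034, 4427265.497) m.
P3 (36.9699°, -40.5626°) → (-4515407.977, 4434912.065) m.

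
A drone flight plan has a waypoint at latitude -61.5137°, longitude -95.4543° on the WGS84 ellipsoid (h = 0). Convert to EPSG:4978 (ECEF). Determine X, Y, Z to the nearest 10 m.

X -289900 m, Y -3036130 m, Z -5582870 m

WGS84: a = 6378137 m, e² = 0.006694380; N(φ) = a/√(1−e²sin²φ) = 6394693.649 m.
X = (N+h)·cosφ·cosλ = -289902.247 m; Y = (N+h)·cosφ·sinλ = -3036131.140 m; Z = (N(1−e²)+h)·sinφ = -5582869.907 m.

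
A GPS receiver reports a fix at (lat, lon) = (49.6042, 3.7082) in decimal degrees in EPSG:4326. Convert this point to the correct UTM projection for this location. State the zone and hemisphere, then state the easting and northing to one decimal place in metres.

Longitude 3.7082° lies in the 6° band [0°, 6°), giving zone 31; latitude is north of the equator, so 31N.
Zone 31 central meridian λ₀ = 6×31 − 183 = 3°; Δλ = +0.7082°.
Transverse Mercator on WGS84 with k₀ = 0.9996 gives E = 551169.875 m, N = 5494866.209 m.

Zone 31N: E 551169.9 m, N 5494866.2 m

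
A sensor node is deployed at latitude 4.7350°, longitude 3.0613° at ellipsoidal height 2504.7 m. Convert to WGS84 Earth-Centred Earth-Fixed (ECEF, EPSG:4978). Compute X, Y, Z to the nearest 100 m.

X 6349900 m, Y 339600 m, Z 523200 m

WGS84: a = 6378137 m, e² = 0.006694380; N(φ) = a/√(1−e²sin²φ) = 6378282.477 m.
X = (N+h)·cosφ·cosλ = 6349935.991 m; Y = (N+h)·cosφ·sinλ = 339598.801 m; Z = (N(1−e²)+h)·sinφ = 523192.123 m.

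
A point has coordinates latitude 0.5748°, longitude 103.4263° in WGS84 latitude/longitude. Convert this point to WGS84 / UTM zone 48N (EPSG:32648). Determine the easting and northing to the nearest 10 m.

Zone 48 central meridian λ₀ = 6×48 − 183 = 105°; Δλ = -1.5737°.
Transverse Mercator on WGS84 with k₀ = 0.9996 gives E = 324873.179 m, N = 63556.824 m.

E 324870 m, N 63560 m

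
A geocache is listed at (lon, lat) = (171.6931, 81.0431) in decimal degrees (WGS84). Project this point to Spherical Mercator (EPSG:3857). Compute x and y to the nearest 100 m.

x 19112800 m, y 16244500 m

Web Mercator is spherical with R = a = 6378137 m.
x = R·λ = 6378137 × 2.996609898 = 19112788.465 m.
y = R·ln tan(π/4 + φ/2) = 6378137 × 2.546910531 = 16244544.295 m.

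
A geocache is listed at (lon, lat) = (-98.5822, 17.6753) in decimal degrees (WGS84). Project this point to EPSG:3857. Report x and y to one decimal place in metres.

Web Mercator is spherical with R = a = 6378137 m.
x = R·λ = 6378137 × -1.720583974 = -10974120.305 m.
y = R·ln tan(π/4 + φ/2) = 6378137 × 0.313504982 = 1999577.726 m.

x -10974120.3 m, y 1999577.7 m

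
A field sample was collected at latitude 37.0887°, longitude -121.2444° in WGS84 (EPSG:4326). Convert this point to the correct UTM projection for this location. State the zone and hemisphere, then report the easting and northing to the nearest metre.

Zone 10N: E 656031 m, N 4106154 m

Longitude -121.2444° lies in the 6° band [-126°, -120°), giving zone 10; latitude is north of the equator, so 10N.
Zone 10 central meridian λ₀ = 6×10 − 183 = -123°; Δλ = +1.7556°.
Transverse Mercator on WGS84 with k₀ = 0.9996 gives E = 656031.469 m, N = 4106154.063 m.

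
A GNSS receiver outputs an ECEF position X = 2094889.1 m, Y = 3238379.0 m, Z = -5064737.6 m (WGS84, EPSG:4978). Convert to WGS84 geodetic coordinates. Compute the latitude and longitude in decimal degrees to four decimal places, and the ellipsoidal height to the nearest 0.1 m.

lat -52.8953°, lon 57.1014°, h 1523.1 m

λ = atan2(Y, X) = 57.10139982°; p = √(X²+Y²) = 3856897.6 m.
Bowring's method on WGS84 (a = 6378137 m, b = 6356752.314 m) gives φ = -52.89529940°, h = 1523.100 m.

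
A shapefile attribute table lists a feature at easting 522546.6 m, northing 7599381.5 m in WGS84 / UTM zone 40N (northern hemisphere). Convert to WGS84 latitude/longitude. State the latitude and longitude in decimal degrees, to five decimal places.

Zone 40N: λ₀ = 57°, k₀ = 0.9996, false easting 500000 m.
Meridian distance M = (N − FN)/k₀ = 7602422.5 m.
Inverse transverse Mercator on WGS84 gives φ = 68.50600020°, λ = 57.55139951°.

lat 68.50600°, lon 57.55140°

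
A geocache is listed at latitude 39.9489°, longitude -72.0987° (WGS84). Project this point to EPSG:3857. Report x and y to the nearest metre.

Web Mercator is spherical with R = a = 6378137 m.
x = R·λ = 6378137 × -1.258359701 = -8025990.571 m.
y = R·ln tan(π/4 + φ/2) = 6378137 × 0.761745843 = 4858519.343 m.

x -8025991 m, y 4858519 m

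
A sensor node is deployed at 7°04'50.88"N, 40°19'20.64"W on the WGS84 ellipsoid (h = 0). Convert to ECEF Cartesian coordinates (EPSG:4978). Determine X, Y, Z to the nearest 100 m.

WGS84: a = 6378137 m, e² = 0.006694380; N(φ) = a/√(1−e²sin²φ) = 6378461.425 m.
X = (N+h)·cosφ·cosλ = 4825948.341 m; Y = (N+h)·cosφ·sinλ = -4095946.569 m; Z = (N(1−e²)+h)·sinφ = 781002.590 m.

X 4825900 m, Y -4095900 m, Z 781000 m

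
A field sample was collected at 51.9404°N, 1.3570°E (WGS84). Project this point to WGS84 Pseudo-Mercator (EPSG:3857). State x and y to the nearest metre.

Web Mercator is spherical with R = a = 6378137 m.
x = R·λ = 6378137 × 0.023684118 = 151060.549 m.
y = R·ln tan(π/4 + φ/2) = 6378137 × 1.064473243 = 6789356.176 m.

x 151061 m, y 6789356 m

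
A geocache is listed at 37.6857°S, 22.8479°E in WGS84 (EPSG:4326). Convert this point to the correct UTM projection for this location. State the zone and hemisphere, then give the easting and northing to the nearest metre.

Longitude 22.8479° lies in the 6° band [18°, 24°), giving zone 34; latitude is south of the equator, so 34S.
Zone 34 central meridian λ₀ = 6×34 − 183 = 21°; Δλ = +1.8479°.
Transverse Mercator on WGS84 with k₀ = 0.9996 gives E = 662937.868 m, N = 5827449.681 m.

Zone 34S: E 662938 m, N 5827450 m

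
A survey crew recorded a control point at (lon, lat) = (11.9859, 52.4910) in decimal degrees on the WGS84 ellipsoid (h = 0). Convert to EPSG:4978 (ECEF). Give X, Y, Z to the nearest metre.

X 3806919 m, Y 808206 m, Z 5036255 m

WGS84: a = 6378137 m, e² = 0.006694380; N(φ) = a/√(1−e²sin²φ) = 6391613.514 m.
X = (N+h)·cosφ·cosλ = 3806918.871 m; Y = (N+h)·cosφ·sinλ = 808206.460 m; Z = (N(1−e²)+h)·sinφ = 5036254.854 m.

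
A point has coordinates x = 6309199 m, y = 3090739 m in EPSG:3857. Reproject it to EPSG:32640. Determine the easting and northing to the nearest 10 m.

Web Mercator inverse (R = 6378137 m) → φ = 26.73770098°, λ = 56.67649892°.
UTM 40N forward: E = 467829.544 m, N = 2957424.614 m.

E 467830 m, N 2957420 m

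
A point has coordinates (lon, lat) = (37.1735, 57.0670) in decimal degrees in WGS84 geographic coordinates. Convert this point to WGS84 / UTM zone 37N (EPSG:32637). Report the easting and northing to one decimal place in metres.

E 389251.1 m, N 6326325.9 m

Zone 37 central meridian λ₀ = 6×37 − 183 = 39°; Δλ = -1.8265°.
Transverse Mercator on WGS84 with k₀ = 0.9996 gives E = 389251.139 m, N = 6326325.875 m.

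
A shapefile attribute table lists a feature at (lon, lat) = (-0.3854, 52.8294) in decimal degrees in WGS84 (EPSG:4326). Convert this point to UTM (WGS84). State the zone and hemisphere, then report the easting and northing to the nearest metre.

Zone 30N: E 676141 m, N 5856496 m

Longitude -0.3854° lies in the 6° band [-6°, 0°), giving zone 30; latitude is north of the equator, so 30N.
Zone 30 central meridian λ₀ = 6×30 − 183 = -3°; Δλ = +2.6146°.
Transverse Mercator on WGS84 with k₀ = 0.9996 gives E = 676141.161 m, N = 5856496.390 m.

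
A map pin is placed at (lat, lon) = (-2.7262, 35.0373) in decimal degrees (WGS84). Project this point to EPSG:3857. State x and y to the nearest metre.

Web Mercator is spherical with R = a = 6378137 m.
x = R·λ = 6378137 × 0.611516246 = 3900334.395 m.
y = R·ln tan(π/4 + φ/2) = 6378137 × -0.047599130 = -303593.772 m.

x 3900334 m, y -303594 m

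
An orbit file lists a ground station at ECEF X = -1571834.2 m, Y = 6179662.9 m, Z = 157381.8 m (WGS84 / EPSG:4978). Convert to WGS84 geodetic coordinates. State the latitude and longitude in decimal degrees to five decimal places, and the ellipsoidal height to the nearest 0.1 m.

λ = atan2(Y, X) = 104.27089967°; p = √(X²+Y²) = 6376432.9 m.
Bowring's method on WGS84 (a = 6378137 m, b = 6356752.314 m) gives φ = 1.42340007°, h = 250.905 m.

lat 1.42340°, lon 104.27090°, h 250.9 m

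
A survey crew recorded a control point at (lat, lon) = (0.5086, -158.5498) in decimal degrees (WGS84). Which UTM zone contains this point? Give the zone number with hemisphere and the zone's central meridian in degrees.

UTM zone = ⌊(λ + 180)/6⌋ + 1; -158.5498° ∈ [-162°, -156°) → zone 4.
Hemisphere: N (φ ≥ 0).
Central meridian λ₀ = 6×4 − 183 = -159°.

Zone 4N, central meridian -159°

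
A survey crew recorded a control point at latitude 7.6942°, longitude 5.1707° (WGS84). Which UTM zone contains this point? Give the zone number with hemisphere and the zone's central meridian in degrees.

UTM zone = ⌊(λ + 180)/6⌋ + 1; 5.1707° ∈ [0°, 6°) → zone 31.
Hemisphere: N (φ ≥ 0).
Central meridian λ₀ = 6×31 − 183 = 3°.

Zone 31N, central meridian 3°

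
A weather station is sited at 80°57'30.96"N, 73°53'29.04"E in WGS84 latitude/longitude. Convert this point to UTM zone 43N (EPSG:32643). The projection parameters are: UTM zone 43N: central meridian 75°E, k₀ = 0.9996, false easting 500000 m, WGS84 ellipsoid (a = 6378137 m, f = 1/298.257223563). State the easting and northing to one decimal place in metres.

Zone 43 central meridian λ₀ = 6×43 − 183 = 75°; Δλ = -1.1086°.
Transverse Mercator on WGS84 with k₀ = 0.9996 gives E = 480551.858 m, N = 8988769.036 m.

E 480551.9 m, N 8988769.0 m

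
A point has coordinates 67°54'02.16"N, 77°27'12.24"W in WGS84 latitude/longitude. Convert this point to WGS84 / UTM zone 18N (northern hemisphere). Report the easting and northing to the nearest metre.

E 397019 m, N 7533825 m

Zone 18 central meridian λ₀ = 6×18 − 183 = -75°; Δλ = -2.4534°.
Transverse Mercator on WGS84 with k₀ = 0.9996 gives E = 397018.840 m, N = 7533825.390 m.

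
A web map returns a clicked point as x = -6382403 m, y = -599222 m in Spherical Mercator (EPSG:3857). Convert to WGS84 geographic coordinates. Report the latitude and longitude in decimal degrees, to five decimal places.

lat -5.37500°, lon -57.33410°

R = 6378137 m. λ = x/R = -57.33410164°.
φ = 2·arctan(exp(y/R)) − 90° = 2·arctan(0.91033) − 90° = -5.37500156°.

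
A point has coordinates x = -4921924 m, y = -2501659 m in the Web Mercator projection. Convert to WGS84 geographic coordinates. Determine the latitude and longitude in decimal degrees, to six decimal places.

lat -21.917800°, lon -44.214396°

R = 6378137 m. λ = x/R = -44.21439556°.
φ = 2·arctan(exp(y/R)) − 90° = 2·arctan(0.67555) − 90° = -21.91780001°.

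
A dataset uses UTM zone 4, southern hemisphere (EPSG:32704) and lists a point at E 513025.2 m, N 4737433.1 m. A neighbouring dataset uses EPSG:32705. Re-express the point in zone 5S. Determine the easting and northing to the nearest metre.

E 61352 m, N 4720971 m

UTM 4S → geographic: φ = -47.51640027°, λ = -158.82699952°.
UTM 5S (λ₀ = -153°) forward: E = 61351.888 m, N = 4720970.781 m.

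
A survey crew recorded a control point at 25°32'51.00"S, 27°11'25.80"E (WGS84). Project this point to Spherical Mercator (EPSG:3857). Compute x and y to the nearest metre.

x 3026833 m, y -2943144 m

Web Mercator is spherical with R = a = 6378137 m.
x = R·λ = 6378137 × 0.474563750 = 3026832.614 m.
y = R·ln tan(π/4 + φ/2) = 6378137 × -0.461442575 = -2943143.964 m.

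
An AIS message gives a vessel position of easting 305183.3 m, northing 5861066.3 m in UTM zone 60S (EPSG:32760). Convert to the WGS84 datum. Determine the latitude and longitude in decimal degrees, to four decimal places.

Zone 60S: λ₀ = 177°, k₀ = 0.9996, false easting 500000 m, false northing 10000000 m.
Meridian distance M = (N − FN)/k₀ = -4140589.9 m.
Inverse transverse Mercator on WGS84 gives φ = -37.37669992°, λ = 174.79970037°.

lat -37.3767°, lon 174.7997°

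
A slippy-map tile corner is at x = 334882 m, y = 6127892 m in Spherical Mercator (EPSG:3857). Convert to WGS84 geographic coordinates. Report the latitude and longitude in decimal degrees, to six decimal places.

lat 48.126297°, lon 3.008296°

R = 6378137 m. λ = x/R = 3.00829619°.
φ = 2·arctan(exp(y/R)) − 90° = 2·arctan(2.61370) − 90° = 48.12629740°.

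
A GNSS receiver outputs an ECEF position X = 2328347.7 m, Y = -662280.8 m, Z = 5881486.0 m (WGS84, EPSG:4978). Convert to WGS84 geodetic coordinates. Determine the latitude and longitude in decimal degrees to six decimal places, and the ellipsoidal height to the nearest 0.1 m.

λ = atan2(Y, X) = -15.87799933°; p = √(X²+Y²) = 2420706.3 m.
Bowring's method on WGS84 (a = 6378137 m, b = 6356752.314 m) gives φ = 67.76399991°, h = 328.037 m.

lat 67.764000°, lon -15.877999°, h 328.0 m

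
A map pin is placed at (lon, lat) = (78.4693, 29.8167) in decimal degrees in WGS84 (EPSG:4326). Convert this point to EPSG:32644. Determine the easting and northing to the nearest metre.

E 255432 m, N 3301161 m

Zone 44 central meridian λ₀ = 6×44 − 183 = 81°; Δλ = -2.5307°.
Transverse Mercator on WGS84 with k₀ = 0.9996 gives E = 255432.036 m, N = 3301161.222 m.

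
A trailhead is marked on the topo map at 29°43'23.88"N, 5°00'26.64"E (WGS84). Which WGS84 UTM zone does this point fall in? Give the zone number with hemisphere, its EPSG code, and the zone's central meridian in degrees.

UTM zone = ⌊(λ + 180)/6⌋ + 1; 5.0074° ∈ [0°, 6°) → zone 31.
Hemisphere: N (φ ≥ 0).
Central meridian λ₀ = 6×31 − 183 = 3°.
EPSG code: 32631.

Zone 31N (EPSG:32631), central meridian 3°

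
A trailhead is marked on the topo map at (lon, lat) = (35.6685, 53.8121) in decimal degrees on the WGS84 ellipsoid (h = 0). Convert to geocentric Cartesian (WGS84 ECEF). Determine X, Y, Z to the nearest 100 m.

WGS84: a = 6378137 m, e² = 0.006694380; N(φ) = a/√(1−e²sin²φ) = 6392088.984 m.
X = (N+h)·cosφ·cosλ = 3066106.615 m; Y = (N+h)·cosφ·sinλ = 2200666.042 m; Z = (N(1−e²)+h)·sinφ = 5124423.239 m.

X 3066100 m, Y 2200700 m, Z 5124400 m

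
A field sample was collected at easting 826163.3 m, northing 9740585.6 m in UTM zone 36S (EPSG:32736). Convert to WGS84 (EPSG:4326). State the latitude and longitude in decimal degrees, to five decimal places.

Zone 36S: λ₀ = 33°, k₀ = 0.9996, false easting 500000 m, false northing 10000000 m.
Meridian distance M = (N − FN)/k₀ = -259518.2 m.
Inverse transverse Mercator on WGS84 gives φ = -2.34390007°, λ = 35.93229998°.

lat -2.34390°, lon 35.93230°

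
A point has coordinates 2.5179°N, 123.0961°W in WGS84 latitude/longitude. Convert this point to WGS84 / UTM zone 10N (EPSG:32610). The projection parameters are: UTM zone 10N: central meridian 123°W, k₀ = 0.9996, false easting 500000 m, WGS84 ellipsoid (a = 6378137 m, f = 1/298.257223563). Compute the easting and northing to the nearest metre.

Zone 10 central meridian λ₀ = 6×10 − 183 = -123°; Δλ = -0.0961°.
Transverse Mercator on WGS84 with k₀ = 0.9996 gives E = 489316.726 m, N = 278305.795 m.

E 489317 m, N 278306 m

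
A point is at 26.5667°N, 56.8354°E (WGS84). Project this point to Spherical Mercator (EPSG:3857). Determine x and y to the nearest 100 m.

x 6326900 m, y 3069400 m

Web Mercator is spherical with R = a = 6378137 m.
x = R·λ = 6378137 × 0.991964862 = 6326887.787 m.
y = R·ln tan(π/4 + φ/2) = 6378137 × 0.481243999 = 3069440.159 m.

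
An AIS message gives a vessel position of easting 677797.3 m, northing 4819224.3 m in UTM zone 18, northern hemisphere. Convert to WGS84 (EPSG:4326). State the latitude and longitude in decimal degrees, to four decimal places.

lat 43.5048°, lon -72.8006°

Zone 18N: λ₀ = -75°, k₀ = 0.9996, false easting 500000 m.
Meridian distance M = (N − FN)/k₀ = 4821152.8 m.
Inverse transverse Mercator on WGS84 gives φ = 43.50480004°, λ = -72.80059972°.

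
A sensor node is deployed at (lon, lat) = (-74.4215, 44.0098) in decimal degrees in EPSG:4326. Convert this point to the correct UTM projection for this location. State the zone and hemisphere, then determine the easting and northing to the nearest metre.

Zone 18N: E 546373 m, N 4873124 m

Longitude -74.4215° lies in the 6° band [-78°, -72°), giving zone 18; latitude is north of the equator, so 18N.
Zone 18 central meridian λ₀ = 6×18 − 183 = -75°; Δλ = +0.5785°.
Transverse Mercator on WGS84 with k₀ = 0.9996 gives E = 546373.117 m, N = 4873123.963 m.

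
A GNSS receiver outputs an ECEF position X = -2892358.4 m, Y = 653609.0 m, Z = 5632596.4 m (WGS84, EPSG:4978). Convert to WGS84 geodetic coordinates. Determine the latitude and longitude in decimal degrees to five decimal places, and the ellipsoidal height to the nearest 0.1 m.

λ = atan2(Y, X) = 167.26629942°; p = √(X²+Y²) = 2965289.5 m.
Bowring's method on WGS84 (a = 6378137 m, b = 6356752.314 m) gives φ = 62.39360003°, h = 4085.549 m.

lat 62.39360°, lon 167.26630°, h 4085.5 m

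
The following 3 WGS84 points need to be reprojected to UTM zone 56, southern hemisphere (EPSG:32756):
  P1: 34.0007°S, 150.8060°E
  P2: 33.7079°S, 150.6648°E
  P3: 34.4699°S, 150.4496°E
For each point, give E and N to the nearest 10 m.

P1: E 297370 m, N 6235600 m; P2: E 283590 m, N 6267780 m; P3: E 265750 m, N 6182790 m

UTM zone 56S: λ₀ = 153°, k₀ = 0.9996.
P1 (-34.0007°, 150.8060°) → (297371.818, 6235596.304) m.
P2 (-33.7079°, 150.6648°) → (283590.817, 6267782.488) m.
P3 (-34.4699°, 150.4496°) → (265752.860, 6182788.578) m.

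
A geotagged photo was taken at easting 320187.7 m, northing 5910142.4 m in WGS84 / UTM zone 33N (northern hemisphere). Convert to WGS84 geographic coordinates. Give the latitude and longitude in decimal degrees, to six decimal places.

Zone 33N: λ₀ = 15°, k₀ = 0.9996, false easting 500000 m.
Meridian distance M = (N − FN)/k₀ = 5912507.4 m.
Inverse transverse Mercator on WGS84 gives φ = 53.30989986°, λ = 12.30099999°.

lat 53.309900°, lon 12.301000°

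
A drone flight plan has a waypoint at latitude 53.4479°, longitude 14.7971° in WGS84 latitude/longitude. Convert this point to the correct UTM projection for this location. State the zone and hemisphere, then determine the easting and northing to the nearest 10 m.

Longitude 14.7971° lies in the 6° band [12°, 18°), giving zone 33; latitude is north of the equator, so 33N.
Zone 33 central meridian λ₀ = 6×33 − 183 = 15°; Δλ = -0.2029°.
Transverse Mercator on WGS84 with k₀ = 0.9996 gives E = 486524.648 m, N = 5922116.762 m.

Zone 33N: E 486520 m, N 5922120 m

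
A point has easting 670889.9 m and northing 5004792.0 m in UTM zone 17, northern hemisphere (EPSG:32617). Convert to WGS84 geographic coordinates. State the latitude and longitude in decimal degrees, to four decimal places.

Zone 17N: λ₀ = -81°, k₀ = 0.9996, false easting 500000 m.
Meridian distance M = (N − FN)/k₀ = 5006794.7 m.
Inverse transverse Mercator on WGS84 gives φ = 45.17590008°, λ = -78.82509999°.

lat 45.1759°, lon -78.8251°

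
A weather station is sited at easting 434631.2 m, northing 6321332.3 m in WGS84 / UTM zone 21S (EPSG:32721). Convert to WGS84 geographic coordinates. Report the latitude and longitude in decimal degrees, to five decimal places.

lat -33.24500°, lon -57.70170°

Zone 21S: λ₀ = -57°, k₀ = 0.9996, false easting 500000 m, false northing 10000000 m.
Meridian distance M = (N − FN)/k₀ = -3680139.8 m.
Inverse transverse Mercator on WGS84 gives φ = -33.24500043°, λ = -57.70170021°.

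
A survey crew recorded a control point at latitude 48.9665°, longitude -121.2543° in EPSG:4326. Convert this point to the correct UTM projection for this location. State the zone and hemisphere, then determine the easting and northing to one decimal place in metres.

Longitude -121.2543° lies in the 6° band [-126°, -120°), giving zone 10; latitude is north of the equator, so 10N.
Zone 10 central meridian λ₀ = 6×10 − 183 = -123°; Δλ = +1.7457°.
Transverse Mercator on WGS84 with k₀ = 0.9996 gives E = 627767.810 m, N = 5425200.210 m.

Zone 10N: E 627767.8 m, N 5425200.2 m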